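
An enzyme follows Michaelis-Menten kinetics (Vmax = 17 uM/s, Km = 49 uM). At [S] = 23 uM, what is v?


v = Vmax * [S] / (Km + [S])
v = 17 * 23 / (49 + 23)
v = 5.4306 uM/s

5.4306 uM/s


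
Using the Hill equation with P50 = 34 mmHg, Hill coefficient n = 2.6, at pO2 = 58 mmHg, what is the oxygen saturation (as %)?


Y = pO2^n / (P50^n + pO2^n)
Y = 58^2.6 / (34^2.6 + 58^2.6)
Y = 80.04%

80.04%


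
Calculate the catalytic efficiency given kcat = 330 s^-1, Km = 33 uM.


Catalytic efficiency = kcat / Km
= 330 / 33
= 10.0 uM^-1*s^-1

10.0 uM^-1*s^-1


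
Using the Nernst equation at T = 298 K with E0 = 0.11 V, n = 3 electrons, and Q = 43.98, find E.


E = E0 - (RT/nF) * ln(Q)
E = 0.11 - (8.314 * 298 / (3 * 96485)) * ln(43.98)
E = 0.0776 V

0.0776 V


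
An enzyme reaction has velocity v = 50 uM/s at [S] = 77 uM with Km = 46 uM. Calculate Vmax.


Vmax = v * (Km + [S]) / [S]
Vmax = 50 * (46 + 77) / 77
Vmax = 79.8701 uM/s

79.8701 uM/s


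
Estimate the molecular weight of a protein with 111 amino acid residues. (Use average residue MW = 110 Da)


MW = n_residues * 110 Da
MW = 111 * 110
MW = 12210 Da

12210 Da


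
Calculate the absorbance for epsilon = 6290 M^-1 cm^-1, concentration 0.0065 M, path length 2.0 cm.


A = epsilon * c * l
A = 6290 * 0.0065 * 2.0
A = 81.77

81.77


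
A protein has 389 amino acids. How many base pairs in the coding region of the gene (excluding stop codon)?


Each amino acid = 1 codon = 3 bp
bp = 389 * 3 = 1167 bp

1167 bp


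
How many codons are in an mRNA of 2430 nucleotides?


codons = nucleotides / 3
codons = 2430 / 3 = 810

810


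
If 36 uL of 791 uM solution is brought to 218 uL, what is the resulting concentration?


C2 = C1 * V1 / V2
C2 = 791 * 36 / 218
C2 = 130.6239 uM

130.6239 uM


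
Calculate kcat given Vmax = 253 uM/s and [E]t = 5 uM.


kcat = Vmax / [E]t
kcat = 253 / 5
kcat = 50.6 s^-1

50.6 s^-1


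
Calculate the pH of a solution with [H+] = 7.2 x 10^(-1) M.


pH = -log10([H+])
pH = -log10(7.2 x 10^(-1))
pH = 0.1427

0.1427


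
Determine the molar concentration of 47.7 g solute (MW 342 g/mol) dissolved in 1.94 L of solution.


C = (mass / MW) / volume
C = (47.7 / 342) / 1.94
C = 0.0719 M

0.0719 M


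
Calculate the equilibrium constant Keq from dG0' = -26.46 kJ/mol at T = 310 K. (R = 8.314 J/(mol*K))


Keq = exp(-dG0 * 1000 / (R * T))
Keq = exp(-(-26.46) * 1000 / (8.314 * 310))
Keq = 28750.1623

28750.1623


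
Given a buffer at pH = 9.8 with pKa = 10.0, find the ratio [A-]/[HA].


[A-]/[HA] = 10^(pH - pKa)
= 10^(9.8 - 10.0)
= 0.631

0.631


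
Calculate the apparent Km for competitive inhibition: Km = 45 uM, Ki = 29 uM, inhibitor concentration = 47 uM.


Km_app = Km * (1 + [I]/Ki)
Km_app = 45 * (1 + 47/29)
Km_app = 117.931 uM

117.931 uM


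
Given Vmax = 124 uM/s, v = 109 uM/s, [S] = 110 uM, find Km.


Km = [S] * (Vmax - v) / v
Km = 110 * (124 - 109) / 109
Km = 15.1376 uM

15.1376 uM


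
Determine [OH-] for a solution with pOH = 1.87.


[OH-] = 10^(-pOH)
[OH-] = 10^(-1.87)
[OH-] = 0.0135 M

0.0135 M


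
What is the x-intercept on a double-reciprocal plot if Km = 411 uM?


x-intercept = -1/Km
= -1/411
= -0.0024 1/uM

-0.0024 1/uM


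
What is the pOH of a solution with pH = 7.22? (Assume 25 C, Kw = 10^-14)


pOH = 14 - pH
pOH = 14 - 7.22
pOH = 6.78

6.78


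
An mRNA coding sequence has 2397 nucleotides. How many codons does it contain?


codons = nucleotides / 3
codons = 2397 / 3 = 799

799


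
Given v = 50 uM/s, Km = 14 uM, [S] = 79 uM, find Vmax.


Vmax = v * (Km + [S]) / [S]
Vmax = 50 * (14 + 79) / 79
Vmax = 58.8608 uM/s

58.8608 uM/s


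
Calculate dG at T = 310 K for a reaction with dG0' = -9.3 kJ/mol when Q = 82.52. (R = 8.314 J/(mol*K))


dG = dG0' + RT * ln(Q) / 1000
dG = -9.3 + 8.314 * 310 * ln(82.52) / 1000
dG = 2.0739 kJ/mol

2.0739 kJ/mol


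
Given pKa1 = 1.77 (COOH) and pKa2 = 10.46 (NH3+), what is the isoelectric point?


pI = (pKa1 + pKa2) / 2
pI = (1.77 + 10.46) / 2
pI = 6.115

6.115


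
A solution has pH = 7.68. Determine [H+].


[H+] = 10^(-pH)
[H+] = 10^(-7.68)
[H+] = 2.089e-08 M

2.089e-08 M


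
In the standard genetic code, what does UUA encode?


Standard genetic code lookup.
Codon UUA -> Leu

Leu


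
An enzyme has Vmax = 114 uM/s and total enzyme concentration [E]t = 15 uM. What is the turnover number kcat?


kcat = Vmax / [E]t
kcat = 114 / 15
kcat = 7.6 s^-1

7.6 s^-1


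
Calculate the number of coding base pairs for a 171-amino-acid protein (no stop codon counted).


Each amino acid = 1 codon = 3 bp
bp = 171 * 3 = 513 bp

513 bp


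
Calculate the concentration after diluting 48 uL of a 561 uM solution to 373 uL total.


C2 = C1 * V1 / V2
C2 = 561 * 48 / 373
C2 = 72.193 uM

72.193 uM


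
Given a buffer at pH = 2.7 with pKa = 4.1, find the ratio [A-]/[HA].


[A-]/[HA] = 10^(pH - pKa)
= 10^(2.7 - 4.1)
= 0.0398

0.0398


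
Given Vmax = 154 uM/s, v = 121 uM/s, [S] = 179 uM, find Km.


Km = [S] * (Vmax - v) / v
Km = 179 * (154 - 121) / 121
Km = 48.8182 uM

48.8182 uM


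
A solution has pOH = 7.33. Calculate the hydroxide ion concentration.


[OH-] = 10^(-pOH)
[OH-] = 10^(-7.33)
[OH-] = 4.677e-08 M

4.677e-08 M


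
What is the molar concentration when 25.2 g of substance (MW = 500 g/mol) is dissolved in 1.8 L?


C = (mass / MW) / volume
C = (25.2 / 500) / 1.8
C = 0.028 M

0.028 M


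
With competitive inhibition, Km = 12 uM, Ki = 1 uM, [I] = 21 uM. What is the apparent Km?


Km_app = Km * (1 + [I]/Ki)
Km_app = 12 * (1 + 21/1)
Km_app = 264.0 uM

264.0 uM


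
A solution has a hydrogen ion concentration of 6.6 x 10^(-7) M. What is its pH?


pH = -log10([H+])
pH = -log10(6.6 x 10^(-7))
pH = 6.1805

6.1805


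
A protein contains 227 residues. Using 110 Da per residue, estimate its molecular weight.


MW = n_residues * 110 Da
MW = 227 * 110
MW = 24970 Da

24970 Da


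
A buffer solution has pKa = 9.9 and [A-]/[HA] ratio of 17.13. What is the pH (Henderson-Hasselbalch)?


pH = pKa + log10([A-]/[HA])
pH = 9.9 + log10(17.13)
pH = 11.1338

11.1338


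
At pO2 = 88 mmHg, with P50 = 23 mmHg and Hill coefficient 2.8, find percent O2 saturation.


Y = pO2^n / (P50^n + pO2^n)
Y = 88^2.8 / (23^2.8 + 88^2.8)
Y = 97.72%

97.72%


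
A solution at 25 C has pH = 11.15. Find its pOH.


pOH = 14 - pH
pOH = 14 - 11.15
pOH = 2.85

2.85


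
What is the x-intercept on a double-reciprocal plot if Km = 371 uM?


x-intercept = -1/Km
= -1/371
= -0.0027 1/uM

-0.0027 1/uM


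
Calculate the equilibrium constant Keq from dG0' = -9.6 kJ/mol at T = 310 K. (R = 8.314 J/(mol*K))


Keq = exp(-dG0 * 1000 / (R * T))
Keq = exp(-(-9.6) * 1000 / (8.314 * 310))
Keq = 41.4617

41.4617


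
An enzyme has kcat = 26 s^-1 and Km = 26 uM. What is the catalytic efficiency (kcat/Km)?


Catalytic efficiency = kcat / Km
= 26 / 26
= 1.0 uM^-1*s^-1

1.0 uM^-1*s^-1


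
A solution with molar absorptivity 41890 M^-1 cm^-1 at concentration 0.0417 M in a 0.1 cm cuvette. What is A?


A = epsilon * c * l
A = 41890 * 0.0417 * 0.1
A = 174.6813

174.6813


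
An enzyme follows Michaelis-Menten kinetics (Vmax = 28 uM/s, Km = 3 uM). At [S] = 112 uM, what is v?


v = Vmax * [S] / (Km + [S])
v = 28 * 112 / (3 + 112)
v = 27.2696 uM/s

27.2696 uM/s


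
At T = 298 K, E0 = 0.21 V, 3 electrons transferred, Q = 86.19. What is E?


E = E0 - (RT/nF) * ln(Q)
E = 0.21 - (8.314 * 298 / (3 * 96485)) * ln(86.19)
E = 0.1719 V

0.1719 V


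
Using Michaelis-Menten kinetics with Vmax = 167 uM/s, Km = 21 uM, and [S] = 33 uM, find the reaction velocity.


v = Vmax * [S] / (Km + [S])
v = 167 * 33 / (21 + 33)
v = 102.0556 uM/s

102.0556 uM/s


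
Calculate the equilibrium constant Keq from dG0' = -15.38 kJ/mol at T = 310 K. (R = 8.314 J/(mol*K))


Keq = exp(-dG0 * 1000 / (R * T))
Keq = exp(-(-15.38) * 1000 / (8.314 * 310))
Keq = 390.4862

390.4862


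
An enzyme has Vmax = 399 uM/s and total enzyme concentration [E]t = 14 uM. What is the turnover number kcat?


kcat = Vmax / [E]t
kcat = 399 / 14
kcat = 28.5 s^-1

28.5 s^-1


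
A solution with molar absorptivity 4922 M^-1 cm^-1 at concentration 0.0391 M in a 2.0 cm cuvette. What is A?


A = epsilon * c * l
A = 4922 * 0.0391 * 2.0
A = 384.9004

384.9004


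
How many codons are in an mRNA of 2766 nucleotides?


codons = nucleotides / 3
codons = 2766 / 3 = 922

922


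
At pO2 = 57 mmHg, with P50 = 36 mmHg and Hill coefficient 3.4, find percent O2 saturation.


Y = pO2^n / (P50^n + pO2^n)
Y = 57^3.4 / (36^3.4 + 57^3.4)
Y = 82.67%

82.67%


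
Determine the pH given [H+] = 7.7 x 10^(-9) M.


pH = -log10([H+])
pH = -log10(7.7 x 10^(-9))
pH = 8.1135

8.1135


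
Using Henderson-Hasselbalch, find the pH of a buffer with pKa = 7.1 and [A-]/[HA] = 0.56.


pH = pKa + log10([A-]/[HA])
pH = 7.1 + log10(0.56)
pH = 6.8482

6.8482


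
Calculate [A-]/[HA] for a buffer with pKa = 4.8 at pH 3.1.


[A-]/[HA] = 10^(pH - pKa)
= 10^(3.1 - 4.8)
= 0.02

0.02


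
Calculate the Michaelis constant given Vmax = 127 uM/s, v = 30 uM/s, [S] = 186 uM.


Km = [S] * (Vmax - v) / v
Km = 186 * (127 - 30) / 30
Km = 601.4 uM

601.4 uM


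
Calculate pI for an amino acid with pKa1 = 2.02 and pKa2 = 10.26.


pI = (pKa1 + pKa2) / 2
pI = (2.02 + 10.26) / 2
pI = 6.14

6.14


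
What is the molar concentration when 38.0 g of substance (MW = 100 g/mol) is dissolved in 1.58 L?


C = (mass / MW) / volume
C = (38.0 / 100) / 1.58
C = 0.2405 M

0.2405 M


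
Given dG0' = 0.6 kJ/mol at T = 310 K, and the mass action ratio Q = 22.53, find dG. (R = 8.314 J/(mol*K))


dG = dG0' + RT * ln(Q) / 1000
dG = 0.6 + 8.314 * 310 * ln(22.53) / 1000
dG = 8.628 kJ/mol

8.628 kJ/mol


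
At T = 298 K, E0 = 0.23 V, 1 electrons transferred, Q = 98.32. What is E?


E = E0 - (RT/nF) * ln(Q)
E = 0.23 - (8.314 * 298 / (1 * 96485)) * ln(98.32)
E = 0.1122 V

0.1122 V


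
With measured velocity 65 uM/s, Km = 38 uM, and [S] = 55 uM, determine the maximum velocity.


Vmax = v * (Km + [S]) / [S]
Vmax = 65 * (38 + 55) / 55
Vmax = 109.9091 uM/s

109.9091 uM/s


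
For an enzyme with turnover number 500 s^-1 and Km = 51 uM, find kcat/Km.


Catalytic efficiency = kcat / Km
= 500 / 51
= 9.8039 uM^-1*s^-1

9.8039 uM^-1*s^-1


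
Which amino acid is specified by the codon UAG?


Standard genetic code lookup.
Codon UAG -> Stop

Stop


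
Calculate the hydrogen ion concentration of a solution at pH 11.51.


[H+] = 10^(-pH)
[H+] = 10^(-11.51)
[H+] = 3.090e-12 M

3.090e-12 M


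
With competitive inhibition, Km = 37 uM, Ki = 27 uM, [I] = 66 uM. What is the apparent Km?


Km_app = Km * (1 + [I]/Ki)
Km_app = 37 * (1 + 66/27)
Km_app = 127.4444 uM

127.4444 uM


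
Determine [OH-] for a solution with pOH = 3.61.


[OH-] = 10^(-pOH)
[OH-] = 10^(-3.61)
[OH-] = 2.455e-04 M

2.455e-04 M


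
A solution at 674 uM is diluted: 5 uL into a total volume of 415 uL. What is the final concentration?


C2 = C1 * V1 / V2
C2 = 674 * 5 / 415
C2 = 8.1205 uM

8.1205 uM


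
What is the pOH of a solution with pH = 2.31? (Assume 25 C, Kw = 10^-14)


pOH = 14 - pH
pOH = 14 - 2.31
pOH = 11.69

11.69


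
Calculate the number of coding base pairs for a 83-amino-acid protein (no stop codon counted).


Each amino acid = 1 codon = 3 bp
bp = 83 * 3 = 249 bp

249 bp


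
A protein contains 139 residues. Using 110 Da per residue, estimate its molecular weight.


MW = n_residues * 110 Da
MW = 139 * 110
MW = 15290 Da

15290 Da


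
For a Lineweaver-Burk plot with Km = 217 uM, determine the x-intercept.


x-intercept = -1/Km
= -1/217
= -0.0046 1/uM

-0.0046 1/uM


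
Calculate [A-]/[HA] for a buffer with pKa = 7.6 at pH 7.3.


[A-]/[HA] = 10^(pH - pKa)
= 10^(7.3 - 7.6)
= 0.5012

0.5012


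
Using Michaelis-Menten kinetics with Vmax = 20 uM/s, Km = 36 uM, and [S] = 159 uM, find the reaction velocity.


v = Vmax * [S] / (Km + [S])
v = 20 * 159 / (36 + 159)
v = 16.3077 uM/s

16.3077 uM/s


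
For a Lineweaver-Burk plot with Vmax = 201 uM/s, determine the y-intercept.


y-intercept = 1/Vmax
= 1/201
= 0.005 s/uM

0.005 s/uM


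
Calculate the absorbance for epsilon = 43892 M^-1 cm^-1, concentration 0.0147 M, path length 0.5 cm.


A = epsilon * c * l
A = 43892 * 0.0147 * 0.5
A = 322.6062

322.6062


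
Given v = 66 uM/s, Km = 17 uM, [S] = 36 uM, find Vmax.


Vmax = v * (Km + [S]) / [S]
Vmax = 66 * (17 + 36) / 36
Vmax = 97.1667 uM/s

97.1667 uM/s


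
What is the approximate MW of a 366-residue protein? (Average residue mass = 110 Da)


MW = n_residues * 110 Da
MW = 366 * 110
MW = 40260 Da

40260 Da


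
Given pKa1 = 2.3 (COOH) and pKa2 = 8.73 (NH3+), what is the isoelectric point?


pI = (pKa1 + pKa2) / 2
pI = (2.3 + 8.73) / 2
pI = 5.515

5.515


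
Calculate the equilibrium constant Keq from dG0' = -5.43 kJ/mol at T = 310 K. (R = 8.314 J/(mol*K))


Keq = exp(-dG0 * 1000 / (R * T))
Keq = exp(-(-5.43) * 1000 / (8.314 * 310))
Keq = 8.2221

8.2221


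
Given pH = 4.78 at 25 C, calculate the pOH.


pOH = 14 - pH
pOH = 14 - 4.78
pOH = 9.22

9.22


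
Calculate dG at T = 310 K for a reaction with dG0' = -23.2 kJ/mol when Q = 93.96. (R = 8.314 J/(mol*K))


dG = dG0' + RT * ln(Q) / 1000
dG = -23.2 + 8.314 * 310 * ln(93.96) / 1000
dG = -11.4915 kJ/mol

-11.4915 kJ/mol


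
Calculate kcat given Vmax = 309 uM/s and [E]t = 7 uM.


kcat = Vmax / [E]t
kcat = 309 / 7
kcat = 44.1429 s^-1

44.1429 s^-1


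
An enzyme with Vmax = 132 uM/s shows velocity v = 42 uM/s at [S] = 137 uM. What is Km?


Km = [S] * (Vmax - v) / v
Km = 137 * (132 - 42) / 42
Km = 293.5714 uM

293.5714 uM


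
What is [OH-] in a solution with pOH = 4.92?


[OH-] = 10^(-pOH)
[OH-] = 10^(-4.92)
[OH-] = 1.202e-05 M

1.202e-05 M


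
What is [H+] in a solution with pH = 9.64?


[H+] = 10^(-pH)
[H+] = 10^(-9.64)
[H+] = 2.291e-10 M

2.291e-10 M


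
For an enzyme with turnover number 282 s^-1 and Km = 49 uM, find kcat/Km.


Catalytic efficiency = kcat / Km
= 282 / 49
= 5.7551 uM^-1*s^-1

5.7551 uM^-1*s^-1


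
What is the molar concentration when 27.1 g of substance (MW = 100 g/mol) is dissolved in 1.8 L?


C = (mass / MW) / volume
C = (27.1 / 100) / 1.8
C = 0.1506 M

0.1506 M


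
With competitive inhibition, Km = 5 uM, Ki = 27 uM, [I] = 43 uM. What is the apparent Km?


Km_app = Km * (1 + [I]/Ki)
Km_app = 5 * (1 + 43/27)
Km_app = 12.963 uM

12.963 uM


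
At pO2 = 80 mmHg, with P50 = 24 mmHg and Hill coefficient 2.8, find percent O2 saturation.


Y = pO2^n / (P50^n + pO2^n)
Y = 80^2.8 / (24^2.8 + 80^2.8)
Y = 96.68%

96.68%


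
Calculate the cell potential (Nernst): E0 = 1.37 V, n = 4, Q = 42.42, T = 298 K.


E = E0 - (RT/nF) * ln(Q)
E = 1.37 - (8.314 * 298 / (4 * 96485)) * ln(42.42)
E = 1.3459 V

1.3459 V


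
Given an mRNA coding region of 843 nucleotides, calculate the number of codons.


codons = nucleotides / 3
codons = 843 / 3 = 281

281


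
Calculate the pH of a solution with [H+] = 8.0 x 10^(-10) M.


pH = -log10([H+])
pH = -log10(8.0 x 10^(-10))
pH = 9.0969

9.0969


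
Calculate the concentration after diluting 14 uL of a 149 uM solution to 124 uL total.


C2 = C1 * V1 / V2
C2 = 149 * 14 / 124
C2 = 16.8226 uM

16.8226 uM


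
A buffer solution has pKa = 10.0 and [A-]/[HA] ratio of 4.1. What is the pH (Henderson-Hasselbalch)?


pH = pKa + log10([A-]/[HA])
pH = 10.0 + log10(4.1)
pH = 10.6128

10.6128


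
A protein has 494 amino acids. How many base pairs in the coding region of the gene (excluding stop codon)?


Each amino acid = 1 codon = 3 bp
bp = 494 * 3 = 1482 bp

1482 bp


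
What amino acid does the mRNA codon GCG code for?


Standard genetic code lookup.
Codon GCG -> Ala

Ala


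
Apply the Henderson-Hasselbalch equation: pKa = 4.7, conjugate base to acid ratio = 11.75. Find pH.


pH = pKa + log10([A-]/[HA])
pH = 4.7 + log10(11.75)
pH = 5.77

5.77


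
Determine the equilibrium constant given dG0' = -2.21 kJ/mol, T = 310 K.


Keq = exp(-dG0 * 1000 / (R * T))
Keq = exp(-(-2.21) * 1000 / (8.314 * 310))
Keq = 2.3572

2.3572


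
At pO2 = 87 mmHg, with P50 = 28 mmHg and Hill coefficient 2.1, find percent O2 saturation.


Y = pO2^n / (P50^n + pO2^n)
Y = 87^2.1 / (28^2.1 + 87^2.1)
Y = 91.53%

91.53%


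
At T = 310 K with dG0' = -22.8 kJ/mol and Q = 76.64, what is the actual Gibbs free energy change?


dG = dG0' + RT * ln(Q) / 1000
dG = -22.8 + 8.314 * 310 * ln(76.64) / 1000
dG = -11.6166 kJ/mol

-11.6166 kJ/mol


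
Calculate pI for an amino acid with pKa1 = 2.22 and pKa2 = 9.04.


pI = (pKa1 + pKa2) / 2
pI = (2.22 + 9.04) / 2
pI = 5.63

5.63


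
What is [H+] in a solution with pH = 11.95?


[H+] = 10^(-pH)
[H+] = 10^(-11.95)
[H+] = 1.122e-12 M

1.122e-12 M


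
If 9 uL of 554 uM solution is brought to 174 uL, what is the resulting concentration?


C2 = C1 * V1 / V2
C2 = 554 * 9 / 174
C2 = 28.6552 uM

28.6552 uM


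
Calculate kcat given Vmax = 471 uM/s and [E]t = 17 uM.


kcat = Vmax / [E]t
kcat = 471 / 17
kcat = 27.7059 s^-1

27.7059 s^-1


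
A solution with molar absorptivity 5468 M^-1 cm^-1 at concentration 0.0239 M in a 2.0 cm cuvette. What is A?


A = epsilon * c * l
A = 5468 * 0.0239 * 2.0
A = 261.3704

261.3704


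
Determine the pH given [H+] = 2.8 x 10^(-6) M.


pH = -log10([H+])
pH = -log10(2.8 x 10^(-6))
pH = 5.5528

5.5528


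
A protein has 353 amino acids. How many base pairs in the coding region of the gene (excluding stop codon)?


Each amino acid = 1 codon = 3 bp
bp = 353 * 3 = 1059 bp

1059 bp


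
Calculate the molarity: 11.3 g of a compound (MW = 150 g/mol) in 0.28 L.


C = (mass / MW) / volume
C = (11.3 / 150) / 0.28
C = 0.269 M

0.269 M


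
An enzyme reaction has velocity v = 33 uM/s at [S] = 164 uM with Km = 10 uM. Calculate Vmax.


Vmax = v * (Km + [S]) / [S]
Vmax = 33 * (10 + 164) / 164
Vmax = 35.0122 uM/s

35.0122 uM/s


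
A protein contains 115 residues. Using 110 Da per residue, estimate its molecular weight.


MW = n_residues * 110 Da
MW = 115 * 110
MW = 12650 Da

12650 Da


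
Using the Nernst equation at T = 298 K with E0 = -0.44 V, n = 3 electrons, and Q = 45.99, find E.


E = E0 - (RT/nF) * ln(Q)
E = -0.44 - (8.314 * 298 / (3 * 96485)) * ln(45.99)
E = -0.4728 V

-0.4728 V


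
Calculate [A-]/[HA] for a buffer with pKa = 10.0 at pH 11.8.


[A-]/[HA] = 10^(pH - pKa)
= 10^(11.8 - 10.0)
= 63.0957

63.0957


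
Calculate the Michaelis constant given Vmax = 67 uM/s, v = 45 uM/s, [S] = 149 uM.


Km = [S] * (Vmax - v) / v
Km = 149 * (67 - 45) / 45
Km = 72.8444 uM

72.8444 uM


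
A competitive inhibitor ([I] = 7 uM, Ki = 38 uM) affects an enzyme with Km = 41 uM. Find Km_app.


Km_app = Km * (1 + [I]/Ki)
Km_app = 41 * (1 + 7/38)
Km_app = 48.5526 uM

48.5526 uM


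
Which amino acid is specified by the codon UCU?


Standard genetic code lookup.
Codon UCU -> Ser

Ser


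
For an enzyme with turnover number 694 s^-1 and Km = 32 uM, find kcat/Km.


Catalytic efficiency = kcat / Km
= 694 / 32
= 21.6875 uM^-1*s^-1

21.6875 uM^-1*s^-1


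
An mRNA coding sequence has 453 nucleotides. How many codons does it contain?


codons = nucleotides / 3
codons = 453 / 3 = 151

151


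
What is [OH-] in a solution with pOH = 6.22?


[OH-] = 10^(-pOH)
[OH-] = 10^(-6.22)
[OH-] = 6.026e-07 M

6.026e-07 M


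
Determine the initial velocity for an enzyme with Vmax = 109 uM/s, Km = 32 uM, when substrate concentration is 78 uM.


v = Vmax * [S] / (Km + [S])
v = 109 * 78 / (32 + 78)
v = 77.2909 uM/s

77.2909 uM/s


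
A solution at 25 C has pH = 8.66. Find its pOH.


pOH = 14 - pH
pOH = 14 - 8.66
pOH = 5.34

5.34


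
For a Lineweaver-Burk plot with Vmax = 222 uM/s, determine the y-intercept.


y-intercept = 1/Vmax
= 1/222
= 0.0045 s/uM

0.0045 s/uM


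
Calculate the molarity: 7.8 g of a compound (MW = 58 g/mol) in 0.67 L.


C = (mass / MW) / volume
C = (7.8 / 58) / 0.67
C = 0.2007 M

0.2007 M


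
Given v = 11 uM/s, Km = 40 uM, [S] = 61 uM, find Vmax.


Vmax = v * (Km + [S]) / [S]
Vmax = 11 * (40 + 61) / 61
Vmax = 18.2131 uM/s

18.2131 uM/s


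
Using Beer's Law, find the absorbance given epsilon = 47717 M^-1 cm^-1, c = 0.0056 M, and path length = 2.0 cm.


A = epsilon * c * l
A = 47717 * 0.0056 * 2.0
A = 534.4304

534.4304


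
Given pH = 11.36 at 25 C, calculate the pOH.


pOH = 14 - pH
pOH = 14 - 11.36
pOH = 2.64

2.64


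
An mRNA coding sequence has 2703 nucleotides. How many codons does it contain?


codons = nucleotides / 3
codons = 2703 / 3 = 901

901


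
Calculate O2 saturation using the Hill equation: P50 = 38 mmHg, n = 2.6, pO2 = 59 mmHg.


Y = pO2^n / (P50^n + pO2^n)
Y = 59^2.6 / (38^2.6 + 59^2.6)
Y = 75.84%

75.84%


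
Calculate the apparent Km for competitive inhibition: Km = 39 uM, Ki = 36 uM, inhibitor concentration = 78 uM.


Km_app = Km * (1 + [I]/Ki)
Km_app = 39 * (1 + 78/36)
Km_app = 123.5 uM

123.5 uM


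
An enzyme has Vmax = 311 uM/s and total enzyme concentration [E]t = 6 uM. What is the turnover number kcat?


kcat = Vmax / [E]t
kcat = 311 / 6
kcat = 51.8333 s^-1

51.8333 s^-1


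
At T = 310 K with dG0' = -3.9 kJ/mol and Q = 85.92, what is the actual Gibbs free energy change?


dG = dG0' + RT * ln(Q) / 1000
dG = -3.9 + 8.314 * 310 * ln(85.92) / 1000
dG = 7.578 kJ/mol

7.578 kJ/mol


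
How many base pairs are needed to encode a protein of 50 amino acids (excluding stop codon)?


Each amino acid = 1 codon = 3 bp
bp = 50 * 3 = 150 bp

150 bp


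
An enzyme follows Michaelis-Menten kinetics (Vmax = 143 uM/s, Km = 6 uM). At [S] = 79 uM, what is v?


v = Vmax * [S] / (Km + [S])
v = 143 * 79 / (6 + 79)
v = 132.9059 uM/s

132.9059 uM/s


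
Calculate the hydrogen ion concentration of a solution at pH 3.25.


[H+] = 10^(-pH)
[H+] = 10^(-3.25)
[H+] = 5.623e-04 M

5.623e-04 M


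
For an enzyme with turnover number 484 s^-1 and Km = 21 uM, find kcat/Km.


Catalytic efficiency = kcat / Km
= 484 / 21
= 23.0476 uM^-1*s^-1

23.0476 uM^-1*s^-1


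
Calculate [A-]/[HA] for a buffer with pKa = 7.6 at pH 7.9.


[A-]/[HA] = 10^(pH - pKa)
= 10^(7.9 - 7.6)
= 1.9953

1.9953


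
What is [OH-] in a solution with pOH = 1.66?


[OH-] = 10^(-pOH)
[OH-] = 10^(-1.66)
[OH-] = 0.0219 M

0.0219 M


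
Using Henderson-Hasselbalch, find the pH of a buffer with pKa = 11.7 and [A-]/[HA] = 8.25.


pH = pKa + log10([A-]/[HA])
pH = 11.7 + log10(8.25)
pH = 12.6165

12.6165


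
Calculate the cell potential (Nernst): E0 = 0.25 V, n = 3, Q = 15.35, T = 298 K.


E = E0 - (RT/nF) * ln(Q)
E = 0.25 - (8.314 * 298 / (3 * 96485)) * ln(15.35)
E = 0.2266 V

0.2266 V


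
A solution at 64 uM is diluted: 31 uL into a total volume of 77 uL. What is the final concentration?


C2 = C1 * V1 / V2
C2 = 64 * 31 / 77
C2 = 25.7662 uM

25.7662 uM


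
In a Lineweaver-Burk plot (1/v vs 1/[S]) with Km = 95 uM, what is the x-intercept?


x-intercept = -1/Km
= -1/95
= -0.0105 1/uM

-0.0105 1/uM


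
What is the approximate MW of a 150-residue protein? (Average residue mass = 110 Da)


MW = n_residues * 110 Da
MW = 150 * 110
MW = 16500 Da

16500 Da


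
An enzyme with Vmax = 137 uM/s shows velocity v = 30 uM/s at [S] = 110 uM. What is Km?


Km = [S] * (Vmax - v) / v
Km = 110 * (137 - 30) / 30
Km = 392.3333 uM

392.3333 uM


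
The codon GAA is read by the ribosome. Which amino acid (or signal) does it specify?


Standard genetic code lookup.
Codon GAA -> Glu

Glu


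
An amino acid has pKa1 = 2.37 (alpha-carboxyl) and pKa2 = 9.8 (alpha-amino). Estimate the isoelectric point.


pI = (pKa1 + pKa2) / 2
pI = (2.37 + 9.8) / 2
pI = 6.085

6.085


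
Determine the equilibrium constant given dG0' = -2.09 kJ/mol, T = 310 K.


Keq = exp(-dG0 * 1000 / (R * T))
Keq = exp(-(-2.09) * 1000 / (8.314 * 310))
Keq = 2.25

2.25


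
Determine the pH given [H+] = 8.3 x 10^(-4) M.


pH = -log10([H+])
pH = -log10(8.3 x 10^(-4))
pH = 3.0809

3.0809


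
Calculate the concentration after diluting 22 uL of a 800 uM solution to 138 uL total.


C2 = C1 * V1 / V2
C2 = 800 * 22 / 138
C2 = 127.5362 uM

127.5362 uM


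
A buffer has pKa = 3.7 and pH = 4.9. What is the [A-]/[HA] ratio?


[A-]/[HA] = 10^(pH - pKa)
= 10^(4.9 - 3.7)
= 15.8489

15.8489


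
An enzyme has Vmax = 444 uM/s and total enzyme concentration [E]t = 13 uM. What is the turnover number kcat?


kcat = Vmax / [E]t
kcat = 444 / 13
kcat = 34.1538 s^-1

34.1538 s^-1


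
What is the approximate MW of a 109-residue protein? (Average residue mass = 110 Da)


MW = n_residues * 110 Da
MW = 109 * 110
MW = 11990 Da

11990 Da


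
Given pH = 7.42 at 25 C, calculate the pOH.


pOH = 14 - pH
pOH = 14 - 7.42
pOH = 6.58

6.58


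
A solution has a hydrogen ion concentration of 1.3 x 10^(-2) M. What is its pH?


pH = -log10([H+])
pH = -log10(1.3 x 10^(-2))
pH = 1.8861

1.8861


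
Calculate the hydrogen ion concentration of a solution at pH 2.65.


[H+] = 10^(-pH)
[H+] = 10^(-2.65)
[H+] = 0.0022 M

0.0022 M


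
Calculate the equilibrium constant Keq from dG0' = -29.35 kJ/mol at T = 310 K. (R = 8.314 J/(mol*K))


Keq = exp(-dG0 * 1000 / (R * T))
Keq = exp(-(-29.35) * 1000 / (8.314 * 310))
Keq = 88230.6608

88230.6608


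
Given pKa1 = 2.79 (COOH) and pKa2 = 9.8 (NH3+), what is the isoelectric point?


pI = (pKa1 + pKa2) / 2
pI = (2.79 + 9.8) / 2
pI = 6.295

6.295


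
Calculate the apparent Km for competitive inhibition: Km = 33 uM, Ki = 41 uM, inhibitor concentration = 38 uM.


Km_app = Km * (1 + [I]/Ki)
Km_app = 33 * (1 + 38/41)
Km_app = 63.5854 uM

63.5854 uM


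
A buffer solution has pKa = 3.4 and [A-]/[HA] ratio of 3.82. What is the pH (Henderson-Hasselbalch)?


pH = pKa + log10([A-]/[HA])
pH = 3.4 + log10(3.82)
pH = 3.9821

3.9821


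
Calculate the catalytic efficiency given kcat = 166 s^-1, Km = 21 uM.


Catalytic efficiency = kcat / Km
= 166 / 21
= 7.9048 uM^-1*s^-1

7.9048 uM^-1*s^-1


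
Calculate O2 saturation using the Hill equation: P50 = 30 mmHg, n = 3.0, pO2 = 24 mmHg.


Y = pO2^n / (P50^n + pO2^n)
Y = 24^3.0 / (30^3.0 + 24^3.0)
Y = 33.86%

33.86%


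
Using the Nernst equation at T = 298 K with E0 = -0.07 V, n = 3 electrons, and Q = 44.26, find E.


E = E0 - (RT/nF) * ln(Q)
E = -0.07 - (8.314 * 298 / (3 * 96485)) * ln(44.26)
E = -0.1024 V

-0.1024 V


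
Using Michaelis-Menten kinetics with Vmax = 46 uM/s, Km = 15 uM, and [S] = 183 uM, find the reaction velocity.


v = Vmax * [S] / (Km + [S])
v = 46 * 183 / (15 + 183)
v = 42.5152 uM/s

42.5152 uM/s


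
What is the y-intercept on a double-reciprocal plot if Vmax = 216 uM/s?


y-intercept = 1/Vmax
= 1/216
= 0.0046 s/uM

0.0046 s/uM


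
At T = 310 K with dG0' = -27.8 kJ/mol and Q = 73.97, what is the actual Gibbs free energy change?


dG = dG0' + RT * ln(Q) / 1000
dG = -27.8 + 8.314 * 310 * ln(73.97) / 1000
dG = -16.708 kJ/mol

-16.708 kJ/mol


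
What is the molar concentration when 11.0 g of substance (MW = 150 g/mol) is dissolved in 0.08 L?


C = (mass / MW) / volume
C = (11.0 / 150) / 0.08
C = 0.9167 M

0.9167 M


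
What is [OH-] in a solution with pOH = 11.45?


[OH-] = 10^(-pOH)
[OH-] = 10^(-11.45)
[OH-] = 3.548e-12 M

3.548e-12 M


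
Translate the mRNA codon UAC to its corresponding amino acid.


Standard genetic code lookup.
Codon UAC -> Tyr

Tyr


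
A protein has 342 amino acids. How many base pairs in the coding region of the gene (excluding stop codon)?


Each amino acid = 1 codon = 3 bp
bp = 342 * 3 = 1026 bp

1026 bp


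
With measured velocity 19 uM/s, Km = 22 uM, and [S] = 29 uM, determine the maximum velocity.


Vmax = v * (Km + [S]) / [S]
Vmax = 19 * (22 + 29) / 29
Vmax = 33.4138 uM/s

33.4138 uM/s


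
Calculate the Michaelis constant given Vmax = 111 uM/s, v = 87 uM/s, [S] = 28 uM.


Km = [S] * (Vmax - v) / v
Km = 28 * (111 - 87) / 87
Km = 7.7241 uM

7.7241 uM


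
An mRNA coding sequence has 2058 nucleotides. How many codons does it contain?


codons = nucleotides / 3
codons = 2058 / 3 = 686

686


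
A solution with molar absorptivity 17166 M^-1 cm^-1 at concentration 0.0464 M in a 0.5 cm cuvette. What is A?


A = epsilon * c * l
A = 17166 * 0.0464 * 0.5
A = 398.2512

398.2512


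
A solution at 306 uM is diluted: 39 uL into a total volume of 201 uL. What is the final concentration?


C2 = C1 * V1 / V2
C2 = 306 * 39 / 201
C2 = 59.3731 uM

59.3731 uM


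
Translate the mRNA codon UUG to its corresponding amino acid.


Standard genetic code lookup.
Codon UUG -> Leu

Leu


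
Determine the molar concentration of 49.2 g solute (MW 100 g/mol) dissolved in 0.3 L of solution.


C = (mass / MW) / volume
C = (49.2 / 100) / 0.3
C = 1.64 M

1.64 M


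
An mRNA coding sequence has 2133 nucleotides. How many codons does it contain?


codons = nucleotides / 3
codons = 2133 / 3 = 711

711


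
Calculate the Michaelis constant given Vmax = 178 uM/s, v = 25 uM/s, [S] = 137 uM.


Km = [S] * (Vmax - v) / v
Km = 137 * (178 - 25) / 25
Km = 838.44 uM

838.44 uM


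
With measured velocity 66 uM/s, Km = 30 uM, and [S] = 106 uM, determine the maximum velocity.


Vmax = v * (Km + [S]) / [S]
Vmax = 66 * (30 + 106) / 106
Vmax = 84.6792 uM/s

84.6792 uM/s


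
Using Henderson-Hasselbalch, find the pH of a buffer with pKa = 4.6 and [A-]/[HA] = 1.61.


pH = pKa + log10([A-]/[HA])
pH = 4.6 + log10(1.61)
pH = 4.8068

4.8068


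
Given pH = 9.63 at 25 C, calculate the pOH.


pOH = 14 - pH
pOH = 14 - 9.63
pOH = 4.37

4.37


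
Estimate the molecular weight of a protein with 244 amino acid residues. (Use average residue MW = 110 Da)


MW = n_residues * 110 Da
MW = 244 * 110
MW = 26840 Da

26840 Da


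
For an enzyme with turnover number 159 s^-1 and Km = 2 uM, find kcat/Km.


Catalytic efficiency = kcat / Km
= 159 / 2
= 79.5 uM^-1*s^-1

79.5 uM^-1*s^-1


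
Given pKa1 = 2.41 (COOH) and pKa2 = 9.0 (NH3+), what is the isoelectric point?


pI = (pKa1 + pKa2) / 2
pI = (2.41 + 9.0) / 2
pI = 5.705

5.705


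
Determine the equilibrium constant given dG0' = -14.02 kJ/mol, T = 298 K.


Keq = exp(-dG0 * 1000 / (R * T))
Keq = exp(-(-14.02) * 1000 / (8.314 * 298))
Keq = 286.7945

286.7945


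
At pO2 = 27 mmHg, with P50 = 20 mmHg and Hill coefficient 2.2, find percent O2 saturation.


Y = pO2^n / (P50^n + pO2^n)
Y = 27^2.2 / (20^2.2 + 27^2.2)
Y = 65.93%

65.93%


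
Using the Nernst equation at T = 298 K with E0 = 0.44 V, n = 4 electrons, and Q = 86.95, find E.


E = E0 - (RT/nF) * ln(Q)
E = 0.44 - (8.314 * 298 / (4 * 96485)) * ln(86.95)
E = 0.4113 V

0.4113 V


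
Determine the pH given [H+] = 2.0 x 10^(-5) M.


pH = -log10([H+])
pH = -log10(2.0 x 10^(-5))
pH = 4.699

4.699


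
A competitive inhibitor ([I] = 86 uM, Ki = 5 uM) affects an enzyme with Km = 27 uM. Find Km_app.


Km_app = Km * (1 + [I]/Ki)
Km_app = 27 * (1 + 86/5)
Km_app = 491.4 uM

491.4 uM


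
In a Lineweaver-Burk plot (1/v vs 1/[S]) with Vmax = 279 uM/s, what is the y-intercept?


y-intercept = 1/Vmax
= 1/279
= 0.0036 s/uM

0.0036 s/uM


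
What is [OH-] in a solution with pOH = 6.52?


[OH-] = 10^(-pOH)
[OH-] = 10^(-6.52)
[OH-] = 3.020e-07 M

3.020e-07 M


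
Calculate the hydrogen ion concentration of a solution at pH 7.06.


[H+] = 10^(-pH)
[H+] = 10^(-7.06)
[H+] = 8.710e-08 M

8.710e-08 M


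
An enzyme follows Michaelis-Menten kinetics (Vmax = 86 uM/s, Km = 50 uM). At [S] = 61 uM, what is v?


v = Vmax * [S] / (Km + [S])
v = 86 * 61 / (50 + 61)
v = 47.2613 uM/s

47.2613 uM/s


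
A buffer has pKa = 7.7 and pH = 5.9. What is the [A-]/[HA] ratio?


[A-]/[HA] = 10^(pH - pKa)
= 10^(5.9 - 7.7)
= 0.0158

0.0158


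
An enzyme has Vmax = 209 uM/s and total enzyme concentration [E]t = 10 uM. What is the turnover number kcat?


kcat = Vmax / [E]t
kcat = 209 / 10
kcat = 20.9 s^-1

20.9 s^-1


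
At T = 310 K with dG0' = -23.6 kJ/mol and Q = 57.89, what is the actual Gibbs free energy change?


dG = dG0' + RT * ln(Q) / 1000
dG = -23.6 + 8.314 * 310 * ln(57.89) / 1000
dG = -13.1398 kJ/mol

-13.1398 kJ/mol


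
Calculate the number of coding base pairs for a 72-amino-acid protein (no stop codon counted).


Each amino acid = 1 codon = 3 bp
bp = 72 * 3 = 216 bp

216 bp


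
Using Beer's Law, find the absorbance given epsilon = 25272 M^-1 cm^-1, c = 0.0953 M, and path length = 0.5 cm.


A = epsilon * c * l
A = 25272 * 0.0953 * 0.5
A = 1204.2108

1204.2108


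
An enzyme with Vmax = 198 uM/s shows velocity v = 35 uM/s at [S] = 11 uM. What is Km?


Km = [S] * (Vmax - v) / v
Km = 11 * (198 - 35) / 35
Km = 51.2286 uM

51.2286 uM


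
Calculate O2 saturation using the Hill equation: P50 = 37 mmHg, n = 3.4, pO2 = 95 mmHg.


Y = pO2^n / (P50^n + pO2^n)
Y = 95^3.4 / (37^3.4 + 95^3.4)
Y = 96.11%

96.11%


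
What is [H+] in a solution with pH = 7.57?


[H+] = 10^(-pH)
[H+] = 10^(-7.57)
[H+] = 2.692e-08 M

2.692e-08 M


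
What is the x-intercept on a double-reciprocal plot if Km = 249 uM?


x-intercept = -1/Km
= -1/249
= -0.004 1/uM

-0.004 1/uM


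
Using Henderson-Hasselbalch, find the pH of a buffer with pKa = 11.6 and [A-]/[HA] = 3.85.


pH = pKa + log10([A-]/[HA])
pH = 11.6 + log10(3.85)
pH = 12.1855

12.1855


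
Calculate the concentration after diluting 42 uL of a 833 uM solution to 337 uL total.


C2 = C1 * V1 / V2
C2 = 833 * 42 / 337
C2 = 103.816 uM

103.816 uM


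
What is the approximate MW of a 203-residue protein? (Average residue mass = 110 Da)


MW = n_residues * 110 Da
MW = 203 * 110
MW = 22330 Da

22330 Da


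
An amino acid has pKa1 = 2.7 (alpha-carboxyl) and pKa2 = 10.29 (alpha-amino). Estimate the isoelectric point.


pI = (pKa1 + pKa2) / 2
pI = (2.7 + 10.29) / 2
pI = 6.495

6.495


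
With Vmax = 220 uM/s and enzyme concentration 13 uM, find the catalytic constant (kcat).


kcat = Vmax / [E]t
kcat = 220 / 13
kcat = 16.9231 s^-1

16.9231 s^-1


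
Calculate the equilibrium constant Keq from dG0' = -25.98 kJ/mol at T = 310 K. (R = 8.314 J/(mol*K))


Keq = exp(-dG0 * 1000 / (R * T))
Keq = exp(-(-25.98) * 1000 / (8.314 * 310))
Keq = 23864.8075

23864.8075


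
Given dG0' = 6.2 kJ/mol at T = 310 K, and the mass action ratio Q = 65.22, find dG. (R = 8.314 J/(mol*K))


dG = dG0' + RT * ln(Q) / 1000
dG = 6.2 + 8.314 * 310 * ln(65.22) / 1000
dG = 16.9675 kJ/mol

16.9675 kJ/mol


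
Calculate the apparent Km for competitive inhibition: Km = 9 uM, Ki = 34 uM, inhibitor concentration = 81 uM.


Km_app = Km * (1 + [I]/Ki)
Km_app = 9 * (1 + 81/34)
Km_app = 30.4412 uM

30.4412 uM


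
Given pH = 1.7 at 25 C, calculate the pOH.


pOH = 14 - pH
pOH = 14 - 1.7
pOH = 12.3

12.3


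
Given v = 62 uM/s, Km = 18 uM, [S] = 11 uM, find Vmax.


Vmax = v * (Km + [S]) / [S]
Vmax = 62 * (18 + 11) / 11
Vmax = 163.4545 uM/s

163.4545 uM/s


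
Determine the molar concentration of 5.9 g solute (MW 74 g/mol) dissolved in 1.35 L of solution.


C = (mass / MW) / volume
C = (5.9 / 74) / 1.35
C = 0.0591 M

0.0591 M


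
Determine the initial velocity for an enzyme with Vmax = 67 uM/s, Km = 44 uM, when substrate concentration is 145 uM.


v = Vmax * [S] / (Km + [S])
v = 67 * 145 / (44 + 145)
v = 51.4021 uM/s

51.4021 uM/s


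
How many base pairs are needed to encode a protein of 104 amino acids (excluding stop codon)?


Each amino acid = 1 codon = 3 bp
bp = 104 * 3 = 312 bp

312 bp


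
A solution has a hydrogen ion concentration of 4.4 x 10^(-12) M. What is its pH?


pH = -log10([H+])
pH = -log10(4.4 x 10^(-12))
pH = 11.3565

11.3565


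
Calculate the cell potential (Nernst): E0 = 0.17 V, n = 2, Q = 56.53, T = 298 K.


E = E0 - (RT/nF) * ln(Q)
E = 0.17 - (8.314 * 298 / (2 * 96485)) * ln(56.53)
E = 0.1182 V

0.1182 V


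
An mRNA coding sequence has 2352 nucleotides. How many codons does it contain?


codons = nucleotides / 3
codons = 2352 / 3 = 784

784


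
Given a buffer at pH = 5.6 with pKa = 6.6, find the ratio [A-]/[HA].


[A-]/[HA] = 10^(pH - pKa)
= 10^(5.6 - 6.6)
= 0.1

0.1


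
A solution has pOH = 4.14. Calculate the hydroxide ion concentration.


[OH-] = 10^(-pOH)
[OH-] = 10^(-4.14)
[OH-] = 7.244e-05 M

7.244e-05 M


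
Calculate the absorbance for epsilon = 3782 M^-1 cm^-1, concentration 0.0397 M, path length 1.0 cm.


A = epsilon * c * l
A = 3782 * 0.0397 * 1.0
A = 150.1454

150.1454


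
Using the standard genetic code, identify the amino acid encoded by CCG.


Standard genetic code lookup.
Codon CCG -> Pro

Pro


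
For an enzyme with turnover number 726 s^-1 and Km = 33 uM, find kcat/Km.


Catalytic efficiency = kcat / Km
= 726 / 33
= 22.0 uM^-1*s^-1

22.0 uM^-1*s^-1


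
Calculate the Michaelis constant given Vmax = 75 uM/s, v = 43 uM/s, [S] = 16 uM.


Km = [S] * (Vmax - v) / v
Km = 16 * (75 - 43) / 43
Km = 11.907 uM

11.907 uM


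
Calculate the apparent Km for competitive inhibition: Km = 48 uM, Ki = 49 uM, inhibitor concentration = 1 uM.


Km_app = Km * (1 + [I]/Ki)
Km_app = 48 * (1 + 1/49)
Km_app = 48.9796 uM

48.9796 uM


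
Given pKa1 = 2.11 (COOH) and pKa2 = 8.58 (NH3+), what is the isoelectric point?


pI = (pKa1 + pKa2) / 2
pI = (2.11 + 8.58) / 2
pI = 5.345

5.345


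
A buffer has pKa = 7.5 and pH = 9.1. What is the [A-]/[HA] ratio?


[A-]/[HA] = 10^(pH - pKa)
= 10^(9.1 - 7.5)
= 39.8107

39.8107


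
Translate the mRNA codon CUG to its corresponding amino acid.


Standard genetic code lookup.
Codon CUG -> Leu

Leu


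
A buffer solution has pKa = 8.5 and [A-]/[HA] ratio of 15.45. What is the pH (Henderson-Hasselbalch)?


pH = pKa + log10([A-]/[HA])
pH = 8.5 + log10(15.45)
pH = 9.6889

9.6889


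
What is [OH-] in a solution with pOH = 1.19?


[OH-] = 10^(-pOH)
[OH-] = 10^(-1.19)
[OH-] = 0.0646 M

0.0646 M


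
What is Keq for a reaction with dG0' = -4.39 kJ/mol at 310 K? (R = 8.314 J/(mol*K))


Keq = exp(-dG0 * 1000 / (R * T))
Keq = exp(-(-4.39) * 1000 / (8.314 * 310))
Keq = 5.4921

5.4921


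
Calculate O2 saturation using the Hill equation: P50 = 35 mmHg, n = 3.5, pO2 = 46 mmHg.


Y = pO2^n / (P50^n + pO2^n)
Y = 46^3.5 / (35^3.5 + 46^3.5)
Y = 72.24%

72.24%


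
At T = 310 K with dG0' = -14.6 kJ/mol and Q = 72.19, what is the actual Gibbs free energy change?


dG = dG0' + RT * ln(Q) / 1000
dG = -14.6 + 8.314 * 310 * ln(72.19) / 1000
dG = -3.5708 kJ/mol

-3.5708 kJ/mol


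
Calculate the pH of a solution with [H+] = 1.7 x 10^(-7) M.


pH = -log10([H+])
pH = -log10(1.7 x 10^(-7))
pH = 6.7696

6.7696


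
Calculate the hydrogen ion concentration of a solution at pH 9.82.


[H+] = 10^(-pH)
[H+] = 10^(-9.82)
[H+] = 1.514e-10 M

1.514e-10 M


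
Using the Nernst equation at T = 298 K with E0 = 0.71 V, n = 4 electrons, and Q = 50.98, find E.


E = E0 - (RT/nF) * ln(Q)
E = 0.71 - (8.314 * 298 / (4 * 96485)) * ln(50.98)
E = 0.6848 V

0.6848 V


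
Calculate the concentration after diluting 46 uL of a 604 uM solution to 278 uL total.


C2 = C1 * V1 / V2
C2 = 604 * 46 / 278
C2 = 99.9424 uM

99.9424 uM


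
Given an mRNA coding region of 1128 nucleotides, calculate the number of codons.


codons = nucleotides / 3
codons = 1128 / 3 = 376

376
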